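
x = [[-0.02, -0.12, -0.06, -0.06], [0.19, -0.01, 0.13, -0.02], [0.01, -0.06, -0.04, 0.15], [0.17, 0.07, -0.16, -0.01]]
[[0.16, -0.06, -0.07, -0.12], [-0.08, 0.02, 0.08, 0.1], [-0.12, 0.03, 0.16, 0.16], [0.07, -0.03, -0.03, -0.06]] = x @ [[-0.09, 0.00, 0.29, 0.25], [-0.41, 0.19, -0.19, 0.03], [-0.67, 0.24, 0.35, 0.6], [-1.17, 0.33, 1.04, 1.25]]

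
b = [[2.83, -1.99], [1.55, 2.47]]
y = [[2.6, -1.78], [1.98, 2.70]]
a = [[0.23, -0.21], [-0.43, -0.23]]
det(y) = 10.54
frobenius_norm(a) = 0.58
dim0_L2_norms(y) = [3.27, 3.23]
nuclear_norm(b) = 6.37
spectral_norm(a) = 0.50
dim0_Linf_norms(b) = [2.83, 2.47]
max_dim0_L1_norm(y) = 4.58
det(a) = -0.14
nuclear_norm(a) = 0.79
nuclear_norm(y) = 6.50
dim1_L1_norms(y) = [4.38, 4.68]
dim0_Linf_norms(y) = [2.6, 2.7]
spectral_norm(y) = 3.36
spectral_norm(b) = 3.47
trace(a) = 0.00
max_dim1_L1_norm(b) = 4.82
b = a + y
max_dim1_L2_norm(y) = 3.35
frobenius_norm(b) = 4.52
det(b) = 10.07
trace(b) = 5.30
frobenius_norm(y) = 4.60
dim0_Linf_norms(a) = [0.43, 0.23]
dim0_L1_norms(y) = [4.58, 4.48]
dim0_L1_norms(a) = [0.66, 0.44]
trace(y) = 5.30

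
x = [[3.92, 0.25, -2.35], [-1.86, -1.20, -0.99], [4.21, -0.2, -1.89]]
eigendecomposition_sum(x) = [[(1.94-0.13j), (0.17-0.19j), (-1.13+0.75j)], [-1.29+1.52j, 0.02+0.26j, 0.25-1.37j], [2.01-1.33j, (0.06-0.31j), (-0.75+1.51j)]] + [[1.94+0.13j, (0.17+0.19j), (-1.13-0.75j)], [-1.29-1.52j, (0.02-0.26j), (0.25+1.37j)], [2.01+1.33j, 0.06+0.31j, (-0.75-1.51j)]] + [[0.05+0.00j, (-0.08+0j), -0.10-0.00j],[0.72+0.00j, (-1.24+0j), -1.49-0.00j],[(0.19+0j), -0.33+0.00j, (-0.39-0j)]]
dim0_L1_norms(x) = [9.99, 1.65, 5.23]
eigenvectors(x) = [[0.46+0.26j, (0.46-0.26j), 0.06+0.00j],[(-0.52+0.15j), (-0.52-0.15j), 0.97+0.00j],[0.66+0.00j, 0.66-0.00j, 0.25+0.00j]]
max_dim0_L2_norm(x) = 6.05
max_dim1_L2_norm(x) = 4.62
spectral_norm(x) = 6.61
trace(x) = 0.83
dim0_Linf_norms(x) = [4.21, 1.2, 2.35]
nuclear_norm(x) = 9.16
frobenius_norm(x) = 6.94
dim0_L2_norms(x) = [6.05, 1.24, 3.17]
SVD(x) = [[-0.69, -0.19, -0.7],[0.20, -0.98, 0.07],[-0.70, -0.09, 0.71]] @ diag([6.60588741304153, 2.073826073230089, 0.4783271936766333]) @ [[-0.91, -0.04, 0.41], [0.32, 0.55, 0.77], [0.26, -0.83, 0.49]]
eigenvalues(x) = [(1.21+1.64j), (1.21-1.64j), (-1.58+0j)]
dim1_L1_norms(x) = [6.52, 4.05, 6.3]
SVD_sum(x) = [[4.14, 0.19, -1.88], [-1.21, -0.06, 0.55], [4.18, 0.19, -1.91]] + [[-0.13, -0.22, -0.30],[-0.66, -1.12, -1.56],[-0.06, -0.11, -0.15]] + [[-0.09,0.28,-0.16], [0.01,-0.03,0.02], [0.09,-0.28,0.17]]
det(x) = -6.55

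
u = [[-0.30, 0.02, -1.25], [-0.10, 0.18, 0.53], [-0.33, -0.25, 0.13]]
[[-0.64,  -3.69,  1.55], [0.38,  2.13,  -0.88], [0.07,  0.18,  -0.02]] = u@[[-0.22, -0.82, 0.24], [0.3, 2.03, -0.92], [0.57, 3.18, -1.31]]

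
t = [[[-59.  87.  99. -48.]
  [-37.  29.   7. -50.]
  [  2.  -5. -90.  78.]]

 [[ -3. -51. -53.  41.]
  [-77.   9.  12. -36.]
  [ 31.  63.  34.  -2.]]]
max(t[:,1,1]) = 29.0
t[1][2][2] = 34.0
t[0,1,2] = 7.0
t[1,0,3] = 41.0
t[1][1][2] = 12.0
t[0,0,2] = 99.0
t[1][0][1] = -51.0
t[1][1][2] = 12.0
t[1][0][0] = -3.0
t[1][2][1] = 63.0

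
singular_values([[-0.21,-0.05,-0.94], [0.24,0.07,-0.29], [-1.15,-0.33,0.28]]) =[1.27, 0.99, 0.0]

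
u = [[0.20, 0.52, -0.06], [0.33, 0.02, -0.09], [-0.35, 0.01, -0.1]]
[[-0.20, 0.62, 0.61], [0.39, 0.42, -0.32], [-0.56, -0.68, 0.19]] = u @ [[1.39, 1.58, -0.79], [-0.84, 0.74, 1.59], [0.63, 1.31, 1.02]]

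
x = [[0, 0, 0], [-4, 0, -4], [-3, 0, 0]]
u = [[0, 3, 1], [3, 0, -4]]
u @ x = [[-15, 0, -12], [12, 0, 0]]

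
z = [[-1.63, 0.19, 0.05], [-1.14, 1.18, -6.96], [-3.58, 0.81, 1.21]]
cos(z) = [[0.05, -0.06, 0.81], [-15.17, 2.90, 13.54], [1.31, -1.15, 2.81]]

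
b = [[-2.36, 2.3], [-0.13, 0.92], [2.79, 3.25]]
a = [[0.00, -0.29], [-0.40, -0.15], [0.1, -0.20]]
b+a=[[-2.36,2.01], [-0.53,0.77], [2.89,3.05]]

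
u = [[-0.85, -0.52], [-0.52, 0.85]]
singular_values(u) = [1.0, 1.0]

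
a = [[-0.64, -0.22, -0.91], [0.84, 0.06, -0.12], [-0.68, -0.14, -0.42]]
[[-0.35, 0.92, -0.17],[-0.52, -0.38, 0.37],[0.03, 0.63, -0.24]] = a@[[-0.56, -0.54, 0.36], [0.5, 0.01, 0.65], [0.66, -0.63, -0.22]]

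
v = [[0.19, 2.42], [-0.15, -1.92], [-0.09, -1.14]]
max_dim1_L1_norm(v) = 2.61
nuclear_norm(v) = 3.30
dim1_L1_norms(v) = [2.61, 2.07, 1.23]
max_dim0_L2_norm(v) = 3.29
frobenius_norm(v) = 3.30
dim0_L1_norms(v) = [0.43, 5.48]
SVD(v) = [[-0.73, -0.23], [0.58, -0.69], [0.35, 0.69]] @ diag([3.3028925616799216, 0.0008520560094945132]) @ [[-0.08, -1.00], [-1.00, 0.08]]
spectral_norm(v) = 3.30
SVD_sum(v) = [[0.19, 2.42], [-0.15, -1.92], [-0.09, -1.14]] + [[0.00, -0.00], [0.0, -0.0], [-0.0, 0.00]]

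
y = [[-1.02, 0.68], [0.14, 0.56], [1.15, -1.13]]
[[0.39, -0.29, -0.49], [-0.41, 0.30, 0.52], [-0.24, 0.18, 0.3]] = y@[[-0.74, 0.55, 0.94],[-0.54, 0.40, 0.69]]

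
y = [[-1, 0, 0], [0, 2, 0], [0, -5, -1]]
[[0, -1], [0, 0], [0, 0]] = y@[[0, 1], [0, 0], [0, 0]]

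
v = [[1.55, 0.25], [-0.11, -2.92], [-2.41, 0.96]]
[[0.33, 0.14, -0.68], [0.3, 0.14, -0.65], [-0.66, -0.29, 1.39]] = v@ [[0.23, 0.1, -0.48], [-0.11, -0.05, 0.24]]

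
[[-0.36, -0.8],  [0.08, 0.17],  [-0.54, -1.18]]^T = [[-0.36,  0.08,  -0.54], [-0.80,  0.17,  -1.18]]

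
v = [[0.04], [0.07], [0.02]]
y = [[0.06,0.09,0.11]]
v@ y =[[0.00,0.00,0.0],  [0.00,0.01,0.01],  [0.0,0.00,0.0]]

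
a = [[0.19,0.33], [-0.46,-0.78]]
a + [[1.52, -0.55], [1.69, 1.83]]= [[1.71, -0.22], [1.23, 1.05]]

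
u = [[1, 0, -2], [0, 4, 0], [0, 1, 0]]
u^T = [[1, 0, 0], [0, 4, 1], [-2, 0, 0]]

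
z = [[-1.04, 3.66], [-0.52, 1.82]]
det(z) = 0.01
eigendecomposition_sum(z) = [[0.03, -0.07], [0.01, -0.02]] + [[-1.07, 3.73],[-0.53, 1.84]]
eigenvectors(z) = [[-0.96, -0.9],[-0.28, -0.44]]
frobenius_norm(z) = 4.25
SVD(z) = [[-0.9, -0.45], [-0.45, 0.90]] @ diag([4.249705167546594, 0.0024472285935083276]) @ [[0.27, -0.96], [-0.96, -0.27]]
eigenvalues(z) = [0.01, 0.77]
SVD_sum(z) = [[-1.04, 3.66],[-0.52, 1.82]] + [[0.0, 0.0], [-0.00, -0.00]]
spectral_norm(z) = 4.25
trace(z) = 0.78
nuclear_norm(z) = 4.25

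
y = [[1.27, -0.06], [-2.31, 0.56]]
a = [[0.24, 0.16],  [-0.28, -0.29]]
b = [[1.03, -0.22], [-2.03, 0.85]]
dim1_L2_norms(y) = [1.27, 2.38]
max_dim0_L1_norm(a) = 0.52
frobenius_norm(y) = 2.70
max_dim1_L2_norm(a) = 0.4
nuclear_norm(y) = 2.90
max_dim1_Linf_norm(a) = 0.29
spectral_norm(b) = 2.43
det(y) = 0.57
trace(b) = 1.88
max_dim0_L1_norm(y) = 3.58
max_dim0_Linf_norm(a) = 0.29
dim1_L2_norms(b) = [1.05, 2.2]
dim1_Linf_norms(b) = [1.03, 2.03]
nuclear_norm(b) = 2.61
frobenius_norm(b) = 2.44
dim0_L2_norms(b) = [2.28, 0.88]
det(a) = -0.02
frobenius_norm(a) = 0.50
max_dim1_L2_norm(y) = 2.38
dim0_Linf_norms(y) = [2.31, 0.56]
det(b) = 0.43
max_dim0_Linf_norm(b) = 2.03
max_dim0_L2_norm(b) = 2.28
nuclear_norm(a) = 0.54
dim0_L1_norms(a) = [0.52, 0.45]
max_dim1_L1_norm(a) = 0.57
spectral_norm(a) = 0.49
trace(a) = -0.05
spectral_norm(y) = 2.69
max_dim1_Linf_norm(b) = 2.03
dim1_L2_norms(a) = [0.29, 0.4]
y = a + b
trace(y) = 1.83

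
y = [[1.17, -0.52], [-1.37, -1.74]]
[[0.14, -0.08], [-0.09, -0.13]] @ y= [[0.27, 0.07],[0.07, 0.27]]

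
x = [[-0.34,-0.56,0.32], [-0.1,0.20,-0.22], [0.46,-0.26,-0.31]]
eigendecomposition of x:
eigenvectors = [[0.56, 0.31, -0.6], [-0.14, 0.45, 0.60], [-0.82, 0.84, -0.53]]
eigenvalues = [-0.67, -0.28, 0.5]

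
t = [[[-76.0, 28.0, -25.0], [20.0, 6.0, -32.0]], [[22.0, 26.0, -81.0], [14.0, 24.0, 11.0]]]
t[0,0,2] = -25.0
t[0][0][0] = -76.0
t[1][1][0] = 14.0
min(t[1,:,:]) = -81.0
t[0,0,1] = 28.0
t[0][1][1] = 6.0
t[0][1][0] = 20.0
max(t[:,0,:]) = 28.0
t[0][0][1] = 28.0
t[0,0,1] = 28.0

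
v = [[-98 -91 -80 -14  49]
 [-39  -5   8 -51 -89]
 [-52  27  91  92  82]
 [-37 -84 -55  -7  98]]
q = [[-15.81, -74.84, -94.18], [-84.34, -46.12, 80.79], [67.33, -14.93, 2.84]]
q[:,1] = [-74.84, -46.12, -14.93]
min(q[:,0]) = -84.34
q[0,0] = -15.81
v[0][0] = -98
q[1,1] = -46.12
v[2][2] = 91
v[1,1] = -5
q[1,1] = -46.12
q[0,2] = -94.18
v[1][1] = -5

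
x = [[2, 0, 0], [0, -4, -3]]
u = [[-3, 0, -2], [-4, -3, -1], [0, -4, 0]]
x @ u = [[-6, 0, -4], [16, 24, 4]]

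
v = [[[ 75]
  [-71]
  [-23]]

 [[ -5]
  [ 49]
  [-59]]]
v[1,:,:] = [[-5], [49], [-59]]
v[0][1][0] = -71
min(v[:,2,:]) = -59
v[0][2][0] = -23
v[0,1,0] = -71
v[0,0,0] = 75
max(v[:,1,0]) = 49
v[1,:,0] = [-5, 49, -59]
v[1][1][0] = 49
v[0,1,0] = -71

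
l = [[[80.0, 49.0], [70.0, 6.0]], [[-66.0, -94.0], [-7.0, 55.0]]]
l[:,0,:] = [[80.0, 49.0], [-66.0, -94.0]]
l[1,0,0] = -66.0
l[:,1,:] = [[70.0, 6.0], [-7.0, 55.0]]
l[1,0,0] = -66.0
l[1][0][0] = -66.0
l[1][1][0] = -7.0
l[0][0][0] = 80.0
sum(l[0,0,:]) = 129.0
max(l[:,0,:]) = 80.0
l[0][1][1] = 6.0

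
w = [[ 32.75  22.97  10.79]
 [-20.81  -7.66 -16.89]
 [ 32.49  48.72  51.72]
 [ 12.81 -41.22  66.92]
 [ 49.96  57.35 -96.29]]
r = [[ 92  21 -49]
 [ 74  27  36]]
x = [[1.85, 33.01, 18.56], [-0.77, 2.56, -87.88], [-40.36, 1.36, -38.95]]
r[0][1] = 21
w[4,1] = 57.35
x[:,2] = [18.56, -87.88, -38.95]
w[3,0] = 12.81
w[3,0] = 12.81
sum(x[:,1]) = 36.93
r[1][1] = 27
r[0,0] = 92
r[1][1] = 27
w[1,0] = -20.81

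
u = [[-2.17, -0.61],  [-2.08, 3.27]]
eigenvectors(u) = [[-0.94, 0.11], [-0.34, -0.99]]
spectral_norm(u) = 3.95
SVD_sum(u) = [[-0.59,0.71], [-2.46,2.96]] + [[-1.58, -1.32], [0.38, 0.31]]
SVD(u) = [[-0.23, -0.97], [-0.97, 0.23]] @ diag([3.952374450429201, 2.1163733611049054]) @ [[0.64, -0.77], [0.77, 0.64]]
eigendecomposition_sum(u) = [[-2.30, -0.25], [-0.85, -0.09]] + [[0.13, -0.36], [-1.23, 3.36]]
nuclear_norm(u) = 6.07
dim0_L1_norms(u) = [4.25, 3.88]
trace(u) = 1.10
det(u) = -8.36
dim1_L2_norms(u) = [2.25, 3.88]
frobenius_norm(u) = 4.48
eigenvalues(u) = [-2.39, 3.49]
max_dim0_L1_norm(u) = 4.25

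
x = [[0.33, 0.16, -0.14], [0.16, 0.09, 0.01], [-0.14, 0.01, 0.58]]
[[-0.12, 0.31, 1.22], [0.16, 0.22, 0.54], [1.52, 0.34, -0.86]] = x @ [[0.08, 2.19, 2.39],[1.39, -1.60, 1.87],[2.61, 1.14, -0.94]]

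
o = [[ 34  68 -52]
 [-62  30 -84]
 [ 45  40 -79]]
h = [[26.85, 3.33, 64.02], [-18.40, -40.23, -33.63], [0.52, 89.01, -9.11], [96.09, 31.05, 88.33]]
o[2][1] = 40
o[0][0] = 34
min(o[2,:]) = -79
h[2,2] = -9.11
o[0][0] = 34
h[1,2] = -33.63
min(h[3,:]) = 31.05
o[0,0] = 34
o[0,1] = 68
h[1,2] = -33.63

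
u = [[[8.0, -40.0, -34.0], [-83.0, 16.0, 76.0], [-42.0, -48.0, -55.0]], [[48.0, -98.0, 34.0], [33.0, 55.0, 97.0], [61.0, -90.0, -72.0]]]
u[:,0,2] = [-34.0, 34.0]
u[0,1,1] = 16.0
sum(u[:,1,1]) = 71.0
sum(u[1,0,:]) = -16.0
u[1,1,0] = 33.0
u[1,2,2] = -72.0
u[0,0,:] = [8.0, -40.0, -34.0]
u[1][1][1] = 55.0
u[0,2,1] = -48.0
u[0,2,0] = -42.0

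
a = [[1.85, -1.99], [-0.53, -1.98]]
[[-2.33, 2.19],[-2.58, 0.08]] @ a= [[-5.47, 0.3], [-4.82, 4.98]]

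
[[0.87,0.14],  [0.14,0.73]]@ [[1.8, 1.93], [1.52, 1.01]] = [[1.78, 1.82], [1.36, 1.01]]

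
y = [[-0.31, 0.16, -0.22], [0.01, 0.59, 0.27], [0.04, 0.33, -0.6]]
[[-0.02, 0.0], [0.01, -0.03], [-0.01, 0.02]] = y@[[0.05, 0.02], [0.01, -0.02], [0.03, -0.05]]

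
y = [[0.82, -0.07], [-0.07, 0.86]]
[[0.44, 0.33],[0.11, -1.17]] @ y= [[0.34,0.25], [0.17,-1.01]]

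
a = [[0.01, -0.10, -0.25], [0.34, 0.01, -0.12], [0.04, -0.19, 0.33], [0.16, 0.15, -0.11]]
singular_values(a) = [0.49, 0.34, 0.22]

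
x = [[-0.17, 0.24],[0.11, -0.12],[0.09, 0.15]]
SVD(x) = [[0.85, 0.16],[-0.46, -0.22],[0.24, -0.96]] @ diag([0.3438426869951933, 0.1592865549879383]) @ [[-0.51, 0.86], [-0.86, -0.51]]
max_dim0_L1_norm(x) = 0.51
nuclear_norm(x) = 0.50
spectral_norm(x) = 0.34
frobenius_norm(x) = 0.38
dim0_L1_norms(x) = [0.37, 0.51]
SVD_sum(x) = [[-0.15, 0.25], [0.08, -0.14], [-0.04, 0.07]] + [[-0.02, -0.01], [0.03, 0.02], [0.13, 0.08]]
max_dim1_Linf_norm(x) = 0.24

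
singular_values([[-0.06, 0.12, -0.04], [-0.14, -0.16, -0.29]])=[0.36, 0.14]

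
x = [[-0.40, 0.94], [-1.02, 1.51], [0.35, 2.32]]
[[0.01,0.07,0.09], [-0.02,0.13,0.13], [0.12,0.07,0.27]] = x @ [[0.08, -0.07, 0.04], [0.04, 0.04, 0.11]]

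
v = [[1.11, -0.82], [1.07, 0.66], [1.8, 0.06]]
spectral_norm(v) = 2.37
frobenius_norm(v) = 2.59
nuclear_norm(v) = 3.42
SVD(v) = [[-0.48, 0.76], [-0.45, -0.65], [-0.76, -0.09]] @ diag([2.3704524077626608, 1.0533543480387804]) @ [[-1.00, 0.02], [-0.02, -1.00]]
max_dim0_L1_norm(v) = 3.98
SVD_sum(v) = [[1.13, -0.02], [1.06, -0.02], [1.8, -0.04]] + [[-0.02, -0.80], [0.01, 0.68], [0.0, 0.1]]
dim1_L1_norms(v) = [1.93, 1.73, 1.86]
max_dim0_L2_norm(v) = 2.37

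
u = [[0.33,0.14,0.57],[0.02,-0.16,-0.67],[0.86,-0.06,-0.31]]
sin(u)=[[0.31, 0.13, 0.51], [0.01, -0.14, -0.59], [0.77, -0.05, -0.26]]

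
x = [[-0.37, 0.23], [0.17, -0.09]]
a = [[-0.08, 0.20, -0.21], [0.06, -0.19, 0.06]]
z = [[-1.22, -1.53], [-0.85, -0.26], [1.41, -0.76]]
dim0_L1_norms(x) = [0.54, 0.32]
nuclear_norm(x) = 0.49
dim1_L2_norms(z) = [1.96, 0.89, 1.6]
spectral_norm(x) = 0.48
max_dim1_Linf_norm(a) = 0.21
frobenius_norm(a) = 0.37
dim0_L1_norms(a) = [0.14, 0.39, 0.27]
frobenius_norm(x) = 0.48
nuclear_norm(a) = 0.44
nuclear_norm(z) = 3.74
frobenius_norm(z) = 2.68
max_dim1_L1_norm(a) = 0.49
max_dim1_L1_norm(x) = 0.6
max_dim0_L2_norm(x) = 0.41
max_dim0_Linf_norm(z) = 1.53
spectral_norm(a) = 0.36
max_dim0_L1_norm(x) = 0.54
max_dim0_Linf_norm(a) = 0.21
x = a @ z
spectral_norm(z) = 2.19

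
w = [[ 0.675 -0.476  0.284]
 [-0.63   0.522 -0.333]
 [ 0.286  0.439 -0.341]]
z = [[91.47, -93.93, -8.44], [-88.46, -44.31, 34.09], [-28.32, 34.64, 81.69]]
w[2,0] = 0.286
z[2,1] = 34.64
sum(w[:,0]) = 0.331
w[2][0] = 0.286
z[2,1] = 34.64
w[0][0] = 0.675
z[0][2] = -8.44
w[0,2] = 0.284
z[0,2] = -8.44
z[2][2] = 81.69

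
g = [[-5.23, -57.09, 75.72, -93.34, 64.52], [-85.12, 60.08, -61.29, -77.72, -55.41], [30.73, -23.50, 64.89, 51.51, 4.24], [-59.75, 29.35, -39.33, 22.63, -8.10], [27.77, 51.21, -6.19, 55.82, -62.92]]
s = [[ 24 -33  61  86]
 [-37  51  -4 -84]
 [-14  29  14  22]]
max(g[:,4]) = 64.52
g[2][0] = 30.73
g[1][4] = -55.41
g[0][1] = -57.09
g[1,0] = -85.12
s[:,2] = [61, -4, 14]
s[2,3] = 22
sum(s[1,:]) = -74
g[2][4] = 4.24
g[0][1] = -57.09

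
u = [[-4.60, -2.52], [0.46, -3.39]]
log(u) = [[-0.58, -8.27], [1.51, 3.39]]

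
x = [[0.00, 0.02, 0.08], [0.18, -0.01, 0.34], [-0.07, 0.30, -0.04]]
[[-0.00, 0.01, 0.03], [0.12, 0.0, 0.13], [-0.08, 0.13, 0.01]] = x@[[0.69,-0.1,-0.02], [-0.10,0.43,0.07], [-0.02,0.07,0.39]]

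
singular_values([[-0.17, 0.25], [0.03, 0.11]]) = [0.31, 0.08]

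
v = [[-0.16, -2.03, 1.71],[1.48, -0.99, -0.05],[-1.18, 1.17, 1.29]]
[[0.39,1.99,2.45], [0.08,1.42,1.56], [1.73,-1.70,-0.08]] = v @ [[0.61, 0.22, 0.83],[0.77, -1.10, -0.39],[1.20, -0.12, 1.05]]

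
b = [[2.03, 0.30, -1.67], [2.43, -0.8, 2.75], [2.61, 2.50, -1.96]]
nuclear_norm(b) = 9.67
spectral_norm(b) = 4.75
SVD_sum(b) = [[1.54, 1.21, -1.43], [-0.3, -0.24, 0.28], [2.58, 2.02, -2.39]] + [[0.26,-0.06,0.23], [2.74,-0.61,2.44], [0.17,-0.04,0.15]] + [[0.23, -0.85, -0.47], [-0.01, 0.05, 0.03], [-0.14, 0.51, 0.28]]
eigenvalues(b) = [(1.6+1.65j), (1.6-1.65j), (-3.93+0j)]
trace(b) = -0.73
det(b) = -20.82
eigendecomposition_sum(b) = [[0.97+0.69j,(-0.13+0.36j),(-0.48+0.17j)], [1.36-1.43j,(0.55+0.3j),(0.17+0.82j)], [(1.18-1.04j),0.42+0.27j,0.08+0.66j]] + [[(0.97-0.69j), (-0.13-0.36j), (-0.48-0.17j)],[(1.36+1.43j), 0.55-0.30j, 0.17-0.82j],[(1.18+1.04j), 0.42-0.27j, (0.08-0.66j)]] + [[(0.08-0j), 0.56-0.00j, (-0.71+0j)], [-0.28+0.00j, -1.90+0.00j, 2.41-0.00j], [0.25-0.00j, (1.67-0j), -2.11+0.00j]]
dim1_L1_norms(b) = [4.0, 5.98, 7.07]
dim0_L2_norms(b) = [4.1, 2.64, 3.77]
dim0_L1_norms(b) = [7.07, 3.6, 6.38]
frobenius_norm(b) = 6.17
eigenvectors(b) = [[(-0.06-0.42j),  (-0.06+0.42j),  (0.22+0j)], [(-0.71+0j),  (-0.71-0j),  (-0.73+0j)], [-0.56-0.05j,  (-0.56+0.05j),  0.64+0.00j]]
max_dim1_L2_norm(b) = 4.11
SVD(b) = [[-0.51, -0.09, -0.86], [0.1, -0.99, 0.05], [-0.85, -0.06, 0.52]] @ diag([4.753055416092291, 3.7488171914357835, 1.1686461726079795]) @ [[-0.64,-0.5,0.59], [-0.74,0.16,-0.66], [-0.23,0.85,0.47]]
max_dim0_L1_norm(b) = 7.07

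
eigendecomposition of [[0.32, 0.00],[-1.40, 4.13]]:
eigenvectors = [[0.00, 0.94], [1.00, 0.34]]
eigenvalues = [4.13, 0.32]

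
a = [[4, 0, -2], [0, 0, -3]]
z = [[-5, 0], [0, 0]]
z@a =[[-20, 0, 10], [0, 0, 0]]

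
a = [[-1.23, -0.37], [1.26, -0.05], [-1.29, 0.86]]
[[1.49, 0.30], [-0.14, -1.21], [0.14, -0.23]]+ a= [[0.26, -0.07], [1.12, -1.26], [-1.15, 0.63]]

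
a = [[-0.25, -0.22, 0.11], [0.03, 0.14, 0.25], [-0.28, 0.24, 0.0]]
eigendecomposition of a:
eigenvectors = [[0.67+0.00j, (0.67-0j), -0.16+0.00j], [0.04-0.38j, 0.04+0.38j, (0.75+0j)], [(0.2+0.6j), (0.2-0.6j), 0.64+0.00j]]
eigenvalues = [(-0.23+0.22j), (-0.23-0.22j), (0.35+0j)]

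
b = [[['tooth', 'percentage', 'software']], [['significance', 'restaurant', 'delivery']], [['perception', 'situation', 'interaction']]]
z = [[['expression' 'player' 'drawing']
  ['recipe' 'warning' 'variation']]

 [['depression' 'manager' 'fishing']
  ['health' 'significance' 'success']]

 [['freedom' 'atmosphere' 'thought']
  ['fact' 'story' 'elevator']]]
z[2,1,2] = 'elevator'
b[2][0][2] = 'interaction'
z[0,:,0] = ['expression', 'recipe']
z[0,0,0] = 'expression'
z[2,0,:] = ['freedom', 'atmosphere', 'thought']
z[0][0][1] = 'player'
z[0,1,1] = 'warning'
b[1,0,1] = 'restaurant'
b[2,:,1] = ['situation']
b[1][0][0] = 'significance'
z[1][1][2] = 'success'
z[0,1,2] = 'variation'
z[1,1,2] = 'success'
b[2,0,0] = 'perception'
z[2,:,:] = [['freedom', 'atmosphere', 'thought'], ['fact', 'story', 'elevator']]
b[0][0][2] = 'software'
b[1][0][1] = 'restaurant'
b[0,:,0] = ['tooth']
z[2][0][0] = 'freedom'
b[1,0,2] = 'delivery'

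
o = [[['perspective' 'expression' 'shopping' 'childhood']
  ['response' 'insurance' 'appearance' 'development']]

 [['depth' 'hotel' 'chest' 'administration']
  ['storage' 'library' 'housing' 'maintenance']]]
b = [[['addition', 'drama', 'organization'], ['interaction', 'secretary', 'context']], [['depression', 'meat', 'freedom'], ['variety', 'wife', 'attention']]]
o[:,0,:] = [['perspective', 'expression', 'shopping', 'childhood'], ['depth', 'hotel', 'chest', 'administration']]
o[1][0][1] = 'hotel'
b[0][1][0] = 'interaction'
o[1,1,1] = 'library'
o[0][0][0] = 'perspective'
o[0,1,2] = 'appearance'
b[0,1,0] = 'interaction'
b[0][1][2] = 'context'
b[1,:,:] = [['depression', 'meat', 'freedom'], ['variety', 'wife', 'attention']]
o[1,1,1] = 'library'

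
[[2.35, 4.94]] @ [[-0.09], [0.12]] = [[0.38]]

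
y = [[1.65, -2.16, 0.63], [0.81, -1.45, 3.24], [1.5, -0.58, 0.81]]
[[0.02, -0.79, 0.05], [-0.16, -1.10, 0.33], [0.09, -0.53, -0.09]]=y @ [[0.11, -0.17, -0.15], [0.06, 0.17, -0.11], [-0.05, -0.22, 0.09]]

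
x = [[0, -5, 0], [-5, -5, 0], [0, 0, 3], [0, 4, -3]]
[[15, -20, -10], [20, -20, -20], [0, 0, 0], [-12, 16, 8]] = x @ [[-1, 0, 2], [-3, 4, 2], [0, 0, 0]]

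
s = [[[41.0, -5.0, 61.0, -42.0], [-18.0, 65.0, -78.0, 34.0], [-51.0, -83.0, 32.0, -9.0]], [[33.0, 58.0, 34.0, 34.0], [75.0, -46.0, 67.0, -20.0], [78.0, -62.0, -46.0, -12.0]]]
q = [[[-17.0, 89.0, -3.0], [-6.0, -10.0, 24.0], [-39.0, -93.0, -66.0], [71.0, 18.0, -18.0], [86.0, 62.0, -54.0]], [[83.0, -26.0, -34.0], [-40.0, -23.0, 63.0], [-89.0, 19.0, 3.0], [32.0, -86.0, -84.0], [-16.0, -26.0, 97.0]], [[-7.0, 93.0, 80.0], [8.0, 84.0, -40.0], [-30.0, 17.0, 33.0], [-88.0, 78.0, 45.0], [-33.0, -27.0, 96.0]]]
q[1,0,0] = 83.0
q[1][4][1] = -26.0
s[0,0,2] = 61.0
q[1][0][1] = -26.0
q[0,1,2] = 24.0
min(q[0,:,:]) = -93.0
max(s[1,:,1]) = 58.0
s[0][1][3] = 34.0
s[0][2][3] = -9.0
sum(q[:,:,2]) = 142.0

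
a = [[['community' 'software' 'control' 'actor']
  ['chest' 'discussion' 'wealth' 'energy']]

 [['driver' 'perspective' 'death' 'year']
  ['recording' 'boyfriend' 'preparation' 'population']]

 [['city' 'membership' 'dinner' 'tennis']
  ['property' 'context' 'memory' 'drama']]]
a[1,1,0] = 'recording'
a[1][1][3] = 'population'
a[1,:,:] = [['driver', 'perspective', 'death', 'year'], ['recording', 'boyfriend', 'preparation', 'population']]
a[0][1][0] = 'chest'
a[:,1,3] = ['energy', 'population', 'drama']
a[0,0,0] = 'community'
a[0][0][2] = 'control'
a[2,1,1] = 'context'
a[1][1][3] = 'population'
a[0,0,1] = 'software'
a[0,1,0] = 'chest'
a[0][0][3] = 'actor'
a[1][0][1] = 'perspective'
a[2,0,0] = 'city'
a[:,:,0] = [['community', 'chest'], ['driver', 'recording'], ['city', 'property']]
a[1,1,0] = 'recording'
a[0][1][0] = 'chest'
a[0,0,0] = 'community'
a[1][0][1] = 'perspective'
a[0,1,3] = 'energy'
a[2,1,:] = ['property', 'context', 'memory', 'drama']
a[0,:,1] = ['software', 'discussion']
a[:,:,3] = [['actor', 'energy'], ['year', 'population'], ['tennis', 'drama']]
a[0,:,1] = ['software', 'discussion']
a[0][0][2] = 'control'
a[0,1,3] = 'energy'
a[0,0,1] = 'software'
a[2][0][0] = 'city'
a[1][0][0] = 'driver'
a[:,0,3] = ['actor', 'year', 'tennis']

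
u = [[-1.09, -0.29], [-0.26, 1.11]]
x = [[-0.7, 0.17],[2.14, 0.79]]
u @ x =[[0.14,  -0.41],[2.56,  0.83]]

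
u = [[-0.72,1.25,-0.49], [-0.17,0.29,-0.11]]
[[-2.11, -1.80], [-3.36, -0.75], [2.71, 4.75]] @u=[[1.83, -3.16, 1.23],[2.55, -4.42, 1.73],[-2.76, 4.76, -1.85]]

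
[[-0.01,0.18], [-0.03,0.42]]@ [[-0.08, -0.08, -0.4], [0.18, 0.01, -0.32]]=[[0.03, 0.0, -0.05],[0.08, 0.01, -0.12]]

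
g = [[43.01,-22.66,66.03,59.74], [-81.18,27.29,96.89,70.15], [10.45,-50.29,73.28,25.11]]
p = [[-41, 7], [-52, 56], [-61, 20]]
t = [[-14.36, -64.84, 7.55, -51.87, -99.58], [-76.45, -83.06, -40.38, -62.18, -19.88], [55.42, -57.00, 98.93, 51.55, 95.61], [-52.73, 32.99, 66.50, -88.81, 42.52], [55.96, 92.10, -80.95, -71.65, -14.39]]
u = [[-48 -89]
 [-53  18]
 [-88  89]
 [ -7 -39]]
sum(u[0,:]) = -137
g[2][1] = -50.29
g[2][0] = 10.45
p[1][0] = -52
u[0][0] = -48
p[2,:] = [-61, 20]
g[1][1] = 27.29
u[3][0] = -7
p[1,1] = 56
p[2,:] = [-61, 20]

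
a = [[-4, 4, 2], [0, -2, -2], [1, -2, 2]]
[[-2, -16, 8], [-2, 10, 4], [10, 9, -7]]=a @ [[0, -1, -3], [-2, -5, 0], [3, 0, -2]]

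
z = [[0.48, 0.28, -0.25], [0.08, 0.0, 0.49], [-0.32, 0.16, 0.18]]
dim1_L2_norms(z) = [0.61, 0.5, 0.4]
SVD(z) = [[-0.81, -0.39, 0.43],[0.38, -0.92, -0.11],[0.44, 0.07, 0.89]] @ diag([0.7039348051261701, 0.4529569560529272, 0.278398610081386]) @ [[-0.71,  -0.22,  0.67],[-0.63,  -0.22,  -0.74],[-0.31,  0.95,  -0.01]]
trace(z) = 0.66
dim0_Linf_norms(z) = [0.48, 0.28, 0.49]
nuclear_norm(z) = 1.44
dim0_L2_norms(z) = [0.58, 0.32, 0.58]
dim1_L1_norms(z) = [1.01, 0.57, 0.66]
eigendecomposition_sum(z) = [[(-0.05-0j), (0.09-0j), (-0.11+0j)],[(0.1+0j), -0.17+0.00j, (0.2-0j)],[(-0.06-0j), 0.11-0.00j, (-0.13+0j)]] + [[(0.27-0.56j), (0.1-0.35j), -0.07-0.08j], [(-0.01+0.91j), (0.09+0.52j), 0.14+0.06j], [-0.13+1.02j, (0.03+0.6j), 0.15+0.09j]] + [[(0.27+0.56j),(0.1+0.35j),-0.07+0.08j], [-0.01-0.91j,0.09-0.52j,0.14-0.06j], [-0.13-1.02j,(0.03-0.6j),(0.15-0.09j)]]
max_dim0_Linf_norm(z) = 0.49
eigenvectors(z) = [[-0.41+0.00j, (-0.39-0.13j), -0.39+0.13j], [(0.77+0j), (0.6-0.07j), 0.60+0.07j], [-0.48+0.00j, (0.68+0j), 0.68-0.00j]]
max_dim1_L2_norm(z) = 0.61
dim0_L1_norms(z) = [0.88, 0.44, 0.92]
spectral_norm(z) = 0.70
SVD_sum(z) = [[0.4,  0.13,  -0.38], [-0.19,  -0.06,  0.18], [-0.22,  -0.07,  0.21]] + [[0.11, 0.04, 0.13], [0.26, 0.09, 0.31], [-0.02, -0.01, -0.03]] + [[-0.04, 0.12, -0.00], [0.01, -0.03, 0.0], [-0.08, 0.24, -0.0]]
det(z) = -0.09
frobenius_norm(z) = 0.88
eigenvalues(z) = [(-0.35+0j), (0.5+0.04j), (0.5-0.04j)]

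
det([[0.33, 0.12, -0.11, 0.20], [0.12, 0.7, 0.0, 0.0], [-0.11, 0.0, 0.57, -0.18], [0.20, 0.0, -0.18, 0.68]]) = 0.061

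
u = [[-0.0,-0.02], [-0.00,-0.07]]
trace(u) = -0.07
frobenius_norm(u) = 0.07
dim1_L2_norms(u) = [0.02, 0.07]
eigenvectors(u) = [[1.00, 0.27], [0.00, 0.96]]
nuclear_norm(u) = 0.07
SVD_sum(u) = [[0.00, -0.02], [0.00, -0.07]] + [[-0.00, -0.0],[0.00, -0.00]]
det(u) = 0.00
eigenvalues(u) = [-0.0, -0.07]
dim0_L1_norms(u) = [0.0, 0.09]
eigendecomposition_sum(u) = [[-0.0, 0.0], [-0.0, -0.0]] + [[-0.00, -0.02],  [-0.00, -0.07]]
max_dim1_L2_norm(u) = 0.07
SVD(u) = [[0.27, -0.96], [0.96, 0.27]] @ diag([0.07280109889280519, -0.0]) @ [[-0.00, -1.00], [-1.00, 0.00]]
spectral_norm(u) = 0.07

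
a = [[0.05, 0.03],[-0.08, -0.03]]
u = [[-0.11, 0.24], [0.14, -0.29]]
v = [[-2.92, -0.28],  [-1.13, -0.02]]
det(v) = -0.26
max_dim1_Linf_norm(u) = 0.29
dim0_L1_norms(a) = [0.13, 0.06]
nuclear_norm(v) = 3.22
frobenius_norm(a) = 0.10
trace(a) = 0.02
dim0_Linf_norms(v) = [2.92, 0.28]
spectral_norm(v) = 3.14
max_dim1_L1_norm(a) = 0.11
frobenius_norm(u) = 0.42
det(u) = -0.00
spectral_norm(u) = 0.42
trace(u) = -0.40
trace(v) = -2.94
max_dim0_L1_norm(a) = 0.13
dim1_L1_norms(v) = [3.2, 1.15]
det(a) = 0.00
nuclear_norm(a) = 0.11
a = u @ v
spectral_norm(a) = 0.10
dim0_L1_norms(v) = [4.05, 0.3]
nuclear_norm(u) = 0.42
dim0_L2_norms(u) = [0.18, 0.38]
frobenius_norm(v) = 3.14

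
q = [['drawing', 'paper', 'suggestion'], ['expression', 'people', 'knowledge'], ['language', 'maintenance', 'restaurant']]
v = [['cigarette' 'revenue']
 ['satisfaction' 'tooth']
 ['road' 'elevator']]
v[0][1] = 'revenue'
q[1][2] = 'knowledge'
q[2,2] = 'restaurant'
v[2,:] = ['road', 'elevator']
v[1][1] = 'tooth'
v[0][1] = 'revenue'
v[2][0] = 'road'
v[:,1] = ['revenue', 'tooth', 'elevator']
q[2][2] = 'restaurant'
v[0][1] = 'revenue'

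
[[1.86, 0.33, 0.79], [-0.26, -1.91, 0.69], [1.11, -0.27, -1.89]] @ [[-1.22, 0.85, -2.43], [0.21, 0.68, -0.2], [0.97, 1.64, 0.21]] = [[-1.43, 3.10, -4.42], [0.59, -0.39, 1.16], [-3.24, -2.34, -3.04]]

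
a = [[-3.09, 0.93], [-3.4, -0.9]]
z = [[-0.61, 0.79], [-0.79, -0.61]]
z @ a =[[-0.80,-1.28], [4.52,-0.19]]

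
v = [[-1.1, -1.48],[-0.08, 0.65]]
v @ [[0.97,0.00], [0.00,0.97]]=[[-1.07, -1.44], [-0.08, 0.63]]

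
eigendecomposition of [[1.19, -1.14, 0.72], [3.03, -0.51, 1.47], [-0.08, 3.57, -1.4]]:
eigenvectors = [[0.18-0.13j, (0.18+0.13j), (-0.27+0j)],[-0.52-0.11j, (-0.52+0.11j), (-0.28+0j)],[-0.82+0.00j, -0.82-0.00j, 0.92+0.00j]]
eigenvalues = [(0.87+0.45j), (0.87-0.45j), (-2.45+0j)]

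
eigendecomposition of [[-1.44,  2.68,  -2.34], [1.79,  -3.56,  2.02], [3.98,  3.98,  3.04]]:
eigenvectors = [[0.48-0.12j, 0.48+0.12j, 0.61+0.00j],[-0.17-0.02j, -0.17+0.02j, -0.78+0.00j],[(-0.85+0j), (-0.85-0j), (0.08+0j)]]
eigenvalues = [(1.61+0.67j), (1.61-0.67j), (-5.17+0j)]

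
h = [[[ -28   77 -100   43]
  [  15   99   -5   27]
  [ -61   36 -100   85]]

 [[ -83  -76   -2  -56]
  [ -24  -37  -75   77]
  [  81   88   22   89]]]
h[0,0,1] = 77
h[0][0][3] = 43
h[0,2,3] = 85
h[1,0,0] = -83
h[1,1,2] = -75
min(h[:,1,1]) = -37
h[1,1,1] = -37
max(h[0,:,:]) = 99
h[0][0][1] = 77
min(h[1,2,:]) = 22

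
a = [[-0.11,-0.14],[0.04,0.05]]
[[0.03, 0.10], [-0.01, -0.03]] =a@[[0.67, 0.08], [-0.71, -0.76]]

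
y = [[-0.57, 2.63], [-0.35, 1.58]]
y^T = [[-0.57,-0.35], [2.63,1.58]]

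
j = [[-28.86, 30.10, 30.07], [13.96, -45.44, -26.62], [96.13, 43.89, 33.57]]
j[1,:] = [13.96, -45.44, -26.62]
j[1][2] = -26.62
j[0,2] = 30.07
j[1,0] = 13.96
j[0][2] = 30.07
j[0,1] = 30.1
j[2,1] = 43.89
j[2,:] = [96.13, 43.89, 33.57]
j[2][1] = 43.89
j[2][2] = 33.57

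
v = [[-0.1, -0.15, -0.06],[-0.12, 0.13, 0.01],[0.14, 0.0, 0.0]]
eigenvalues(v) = [-0.11, -0.05, 0.18]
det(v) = 0.00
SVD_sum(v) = [[-0.13, -0.03, -0.02],  [-0.08, -0.02, -0.01],  [0.13, 0.03, 0.02]] + [[0.03,-0.12,-0.03], [-0.04,0.15,0.03], [0.01,-0.03,-0.01]] + [[0.00, 0.0, -0.01],[0.00, 0.00, -0.01],[0.0, 0.00, -0.01]]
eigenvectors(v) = [[0.57, -0.3, -0.40], [0.32, -0.26, 0.87], [-0.76, 0.92, -0.31]]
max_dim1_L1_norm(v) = 0.31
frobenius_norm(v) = 0.30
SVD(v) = [[-0.66, 0.63, 0.41], [-0.41, -0.75, 0.52], [0.64, 0.17, 0.75]] @ diag([0.2114177786575368, 0.20490978214687383, 0.020359372486240927]) @ [[0.96, 0.22, 0.17],[0.25, -0.94, -0.22],[0.11, 0.26, -0.96]]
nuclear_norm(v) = 0.44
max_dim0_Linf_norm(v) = 0.15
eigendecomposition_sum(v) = [[-0.15, -0.1, -0.08], [-0.09, -0.06, -0.04], [0.21, 0.13, 0.10]] + [[0.03, 0.02, 0.03],[0.02, 0.02, 0.03],[-0.09, -0.07, -0.09]] + [[0.03, -0.08, -0.01], [-0.06, 0.17, 0.03], [0.02, -0.06, -0.01]]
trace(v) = 0.03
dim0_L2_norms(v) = [0.21, 0.2, 0.06]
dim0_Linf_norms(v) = [0.14, 0.15, 0.06]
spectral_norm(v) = 0.21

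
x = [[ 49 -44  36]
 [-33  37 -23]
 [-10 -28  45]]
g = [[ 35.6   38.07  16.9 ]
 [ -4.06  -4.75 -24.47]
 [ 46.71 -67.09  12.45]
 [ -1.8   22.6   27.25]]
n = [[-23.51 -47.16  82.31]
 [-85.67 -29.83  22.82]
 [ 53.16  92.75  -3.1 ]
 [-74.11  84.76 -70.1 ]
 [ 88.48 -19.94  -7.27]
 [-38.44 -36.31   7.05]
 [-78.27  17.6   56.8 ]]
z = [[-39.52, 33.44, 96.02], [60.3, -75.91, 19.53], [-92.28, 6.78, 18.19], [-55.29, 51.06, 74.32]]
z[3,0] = -55.29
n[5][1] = -36.31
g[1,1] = -4.75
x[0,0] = 49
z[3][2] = 74.32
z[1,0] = 60.3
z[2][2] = 18.19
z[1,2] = 19.53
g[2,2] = 12.45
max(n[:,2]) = 82.31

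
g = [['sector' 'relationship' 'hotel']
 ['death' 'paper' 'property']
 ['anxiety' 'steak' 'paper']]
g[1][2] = 'property'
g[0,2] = 'hotel'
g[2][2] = 'paper'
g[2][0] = 'anxiety'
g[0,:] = ['sector', 'relationship', 'hotel']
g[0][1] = 'relationship'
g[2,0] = 'anxiety'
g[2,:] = ['anxiety', 'steak', 'paper']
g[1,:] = ['death', 'paper', 'property']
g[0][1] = 'relationship'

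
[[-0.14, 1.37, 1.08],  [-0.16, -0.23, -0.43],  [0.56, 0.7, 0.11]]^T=[[-0.14, -0.16, 0.56],[1.37, -0.23, 0.7],[1.08, -0.43, 0.11]]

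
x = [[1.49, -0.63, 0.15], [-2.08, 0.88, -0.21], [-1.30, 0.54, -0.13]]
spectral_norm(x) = 3.13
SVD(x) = [[-0.52, 0.23, 0.82], [0.73, -0.39, 0.57], [0.45, 0.89, 0.03]] @ diag([3.127752127820625, 0.008156505305060126, 0.00031358374021880594]) @ [[-0.92, 0.39, -0.09], [-0.39, -0.92, 0.08], [0.05, -0.11, -0.99]]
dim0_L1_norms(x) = [4.87, 2.05, 0.49]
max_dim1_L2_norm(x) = 2.27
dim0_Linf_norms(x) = [2.08, 0.88, 0.21]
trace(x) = 2.24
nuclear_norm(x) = 3.14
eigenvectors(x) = [[-0.52, 0.14, 0.01], [0.73, 0.1, 0.25], [0.45, -0.98, 0.97]]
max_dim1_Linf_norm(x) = 2.08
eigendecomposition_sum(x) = [[1.49, -0.63, 0.15],[-2.08, 0.88, -0.21],[-1.29, 0.55, -0.13]] + [[0.0, 0.00, -0.00], [0.0, 0.0, -0.0], [-0.0, -0.00, 0.00]] + [[-0.00, -0.0, -0.00], [-0.00, -0.00, -0.0], [-0.0, -0.00, -0.00]]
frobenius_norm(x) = 3.13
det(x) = -0.00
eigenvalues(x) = [2.24, 0.0, -0.0]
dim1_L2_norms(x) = [1.62, 2.27, 1.41]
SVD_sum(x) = [[1.49, -0.63, 0.15], [-2.08, 0.88, -0.21], [-1.3, 0.55, -0.13]] + [[-0.0, -0.0, 0.0], [0.00, 0.00, -0.0], [-0.00, -0.01, 0.00]] + [[0.00, -0.0, -0.0], [0.0, -0.00, -0.0], [0.0, -0.0, -0.0]]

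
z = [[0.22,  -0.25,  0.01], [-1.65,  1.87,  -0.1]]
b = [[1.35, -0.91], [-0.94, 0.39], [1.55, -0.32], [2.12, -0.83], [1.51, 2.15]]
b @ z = [[1.8, -2.04, 0.10], [-0.85, 0.96, -0.05], [0.87, -0.99, 0.05], [1.84, -2.08, 0.1], [-3.22, 3.64, -0.2]]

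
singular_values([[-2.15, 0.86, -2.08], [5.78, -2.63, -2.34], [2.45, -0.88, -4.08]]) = [7.99, 3.88, 0.2]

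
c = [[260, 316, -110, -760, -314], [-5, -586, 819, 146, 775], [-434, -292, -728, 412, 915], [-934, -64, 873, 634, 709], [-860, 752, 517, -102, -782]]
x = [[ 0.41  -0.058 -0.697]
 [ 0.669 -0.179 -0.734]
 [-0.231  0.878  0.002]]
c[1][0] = -5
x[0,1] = -0.058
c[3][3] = 634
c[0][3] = -760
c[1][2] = 819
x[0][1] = -0.058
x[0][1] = -0.058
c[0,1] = 316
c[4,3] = -102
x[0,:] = [0.41, -0.058, -0.697]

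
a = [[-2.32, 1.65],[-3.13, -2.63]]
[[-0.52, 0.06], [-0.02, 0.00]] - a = [[1.80,-1.59], [3.11,2.63]]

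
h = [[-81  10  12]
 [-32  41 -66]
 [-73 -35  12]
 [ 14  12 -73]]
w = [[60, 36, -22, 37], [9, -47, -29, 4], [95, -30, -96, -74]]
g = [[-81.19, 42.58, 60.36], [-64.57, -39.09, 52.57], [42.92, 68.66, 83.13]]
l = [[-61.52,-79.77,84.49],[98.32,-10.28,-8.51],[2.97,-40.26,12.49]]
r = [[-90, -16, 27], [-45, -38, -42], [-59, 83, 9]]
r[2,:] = [-59, 83, 9]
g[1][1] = -39.09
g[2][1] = 68.66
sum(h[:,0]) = -172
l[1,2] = -8.51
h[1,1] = 41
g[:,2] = [60.36, 52.57, 83.13]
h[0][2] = 12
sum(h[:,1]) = 28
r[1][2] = -42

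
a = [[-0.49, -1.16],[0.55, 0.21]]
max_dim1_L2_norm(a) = 1.26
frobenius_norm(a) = 1.39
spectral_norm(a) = 1.33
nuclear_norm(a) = 1.73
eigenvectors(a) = [[(0.82+0j), (0.82-0j)],[(-0.25-0.51j), (-0.25+0.51j)]]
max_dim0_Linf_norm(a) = 1.16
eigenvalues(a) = [(-0.14+0.72j), (-0.14-0.72j)]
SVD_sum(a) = [[-0.61, -1.09],[0.22, 0.39]] + [[0.12, -0.07],  [0.33, -0.18]]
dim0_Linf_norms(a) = [0.55, 1.16]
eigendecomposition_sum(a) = [[-0.25+0.32j, -0.58-0.11j], [0.28+0.05j, 0.10+0.39j]] + [[-0.25-0.32j, (-0.58+0.11j)], [(0.28-0.05j), 0.11-0.39j]]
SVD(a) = [[-0.94, 0.34], [0.34, 0.94]] @ diag([1.3306328742158149, 0.4021394709005305]) @ [[0.49, 0.87], [0.87, -0.49]]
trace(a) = -0.28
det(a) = 0.54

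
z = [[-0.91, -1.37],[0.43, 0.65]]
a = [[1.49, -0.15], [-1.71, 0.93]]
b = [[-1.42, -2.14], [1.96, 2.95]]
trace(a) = 2.42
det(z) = -0.00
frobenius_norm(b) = 4.37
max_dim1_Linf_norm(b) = 2.95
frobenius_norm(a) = 2.46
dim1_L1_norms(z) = [2.28, 1.08]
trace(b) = 1.53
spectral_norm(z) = 1.82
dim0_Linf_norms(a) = [1.71, 0.93]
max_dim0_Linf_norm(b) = 2.95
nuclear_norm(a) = 2.88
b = a @ z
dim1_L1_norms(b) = [3.56, 4.91]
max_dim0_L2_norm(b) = 3.64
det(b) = 0.01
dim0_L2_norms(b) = [2.42, 3.64]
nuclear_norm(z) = 1.82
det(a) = 1.13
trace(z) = -0.26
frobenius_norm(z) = 1.82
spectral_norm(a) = 2.41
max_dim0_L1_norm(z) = 2.02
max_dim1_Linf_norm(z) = 1.37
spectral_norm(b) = 4.37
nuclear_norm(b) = 4.38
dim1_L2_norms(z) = [1.64, 0.78]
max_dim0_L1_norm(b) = 5.09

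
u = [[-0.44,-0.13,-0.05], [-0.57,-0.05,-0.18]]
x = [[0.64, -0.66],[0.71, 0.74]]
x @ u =[[0.09,-0.05,0.09], [-0.73,-0.13,-0.17]]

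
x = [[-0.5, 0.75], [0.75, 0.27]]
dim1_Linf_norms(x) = [0.75, 0.75]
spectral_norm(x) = 0.96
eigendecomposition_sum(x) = [[-0.7,0.43], [0.43,-0.26]] + [[0.2, 0.32],[0.32, 0.53]]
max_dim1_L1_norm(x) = 1.25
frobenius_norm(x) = 1.20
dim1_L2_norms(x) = [0.9, 0.8]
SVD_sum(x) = [[-0.7, 0.43], [0.43, -0.26]] + [[0.2, 0.32], [0.32, 0.53]]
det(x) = -0.70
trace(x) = -0.23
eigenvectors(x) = [[-0.85, -0.52], [0.52, -0.85]]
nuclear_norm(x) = 1.69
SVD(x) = [[-0.85, 0.52], [0.52, 0.85]] @ diag([0.9580450759004527, 0.7280450759004526]) @ [[0.85,-0.52],[0.52,0.85]]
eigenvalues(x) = [-0.96, 0.73]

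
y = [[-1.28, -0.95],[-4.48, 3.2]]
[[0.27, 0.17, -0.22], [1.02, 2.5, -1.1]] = y@[[-0.22, -0.35, 0.21], [0.01, 0.29, -0.05]]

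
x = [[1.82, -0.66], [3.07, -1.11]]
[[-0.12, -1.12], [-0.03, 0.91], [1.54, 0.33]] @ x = [[-3.66, 1.32], [2.74, -0.99], [3.82, -1.38]]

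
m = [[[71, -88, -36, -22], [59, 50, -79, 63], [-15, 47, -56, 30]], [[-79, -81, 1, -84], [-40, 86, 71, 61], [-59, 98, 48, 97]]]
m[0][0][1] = -88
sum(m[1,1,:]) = 178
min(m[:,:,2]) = -79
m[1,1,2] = 71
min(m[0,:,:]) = -88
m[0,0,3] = -22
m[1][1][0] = -40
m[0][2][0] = -15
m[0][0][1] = -88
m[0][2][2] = -56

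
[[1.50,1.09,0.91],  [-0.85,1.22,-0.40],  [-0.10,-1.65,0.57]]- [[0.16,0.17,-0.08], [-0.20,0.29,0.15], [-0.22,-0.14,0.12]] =[[1.34, 0.92, 0.99], [-0.65, 0.93, -0.55], [0.12, -1.51, 0.45]]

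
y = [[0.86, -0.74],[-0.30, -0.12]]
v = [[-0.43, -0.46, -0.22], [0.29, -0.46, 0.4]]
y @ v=[[-0.58, -0.06, -0.49], [0.09, 0.19, 0.02]]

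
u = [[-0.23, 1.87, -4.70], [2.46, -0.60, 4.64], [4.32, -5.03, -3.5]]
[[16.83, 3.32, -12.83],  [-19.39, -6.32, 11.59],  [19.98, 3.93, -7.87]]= u @ [[-0.43, -0.89, -0.24], [-1.46, -0.85, -0.43], [-4.14, -1.00, 2.57]]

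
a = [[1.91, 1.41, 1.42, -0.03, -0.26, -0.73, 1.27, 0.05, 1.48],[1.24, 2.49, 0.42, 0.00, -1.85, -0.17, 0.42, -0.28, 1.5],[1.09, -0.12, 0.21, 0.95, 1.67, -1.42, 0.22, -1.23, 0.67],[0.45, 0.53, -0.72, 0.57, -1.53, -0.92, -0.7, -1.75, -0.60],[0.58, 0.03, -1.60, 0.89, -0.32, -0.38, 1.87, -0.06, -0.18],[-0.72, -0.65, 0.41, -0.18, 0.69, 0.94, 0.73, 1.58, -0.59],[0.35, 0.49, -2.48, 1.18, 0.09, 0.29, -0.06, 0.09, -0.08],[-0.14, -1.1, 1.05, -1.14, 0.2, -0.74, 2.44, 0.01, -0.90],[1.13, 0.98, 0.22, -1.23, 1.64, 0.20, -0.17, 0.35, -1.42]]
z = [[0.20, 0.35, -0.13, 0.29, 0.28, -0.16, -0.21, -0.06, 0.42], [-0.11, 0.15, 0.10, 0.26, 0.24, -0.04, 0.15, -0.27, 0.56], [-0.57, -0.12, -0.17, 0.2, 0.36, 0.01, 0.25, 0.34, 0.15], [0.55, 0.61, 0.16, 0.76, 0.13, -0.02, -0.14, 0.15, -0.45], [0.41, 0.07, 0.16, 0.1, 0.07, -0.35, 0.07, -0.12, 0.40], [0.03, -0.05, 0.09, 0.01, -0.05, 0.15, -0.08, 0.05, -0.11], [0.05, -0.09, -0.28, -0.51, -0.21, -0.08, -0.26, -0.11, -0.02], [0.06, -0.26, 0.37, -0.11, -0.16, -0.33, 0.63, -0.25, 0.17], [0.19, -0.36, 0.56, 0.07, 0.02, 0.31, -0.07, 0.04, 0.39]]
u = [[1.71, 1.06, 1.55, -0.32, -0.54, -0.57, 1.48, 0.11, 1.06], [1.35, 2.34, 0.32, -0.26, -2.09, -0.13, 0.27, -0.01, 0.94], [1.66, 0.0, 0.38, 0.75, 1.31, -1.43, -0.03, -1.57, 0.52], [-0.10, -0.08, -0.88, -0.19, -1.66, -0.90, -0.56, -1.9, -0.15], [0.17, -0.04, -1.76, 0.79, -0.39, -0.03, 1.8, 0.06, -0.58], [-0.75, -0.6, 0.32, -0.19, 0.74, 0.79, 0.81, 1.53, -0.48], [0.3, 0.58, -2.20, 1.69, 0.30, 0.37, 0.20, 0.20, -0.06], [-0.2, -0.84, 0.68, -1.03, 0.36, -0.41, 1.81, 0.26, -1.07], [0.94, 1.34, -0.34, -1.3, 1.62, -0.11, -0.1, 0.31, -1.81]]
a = z + u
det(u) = 0.07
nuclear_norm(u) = 21.73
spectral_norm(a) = 5.22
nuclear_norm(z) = 5.68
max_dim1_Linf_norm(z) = 0.76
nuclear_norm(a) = 22.72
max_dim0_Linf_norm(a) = 2.49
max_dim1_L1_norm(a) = 8.56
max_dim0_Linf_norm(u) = 2.34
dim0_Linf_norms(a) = [1.91, 2.49, 2.48, 1.23, 1.85, 1.42, 2.44, 1.75, 1.5]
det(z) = -0.00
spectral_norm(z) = 1.42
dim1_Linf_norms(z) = [0.42, 0.56, 0.57, 0.76, 0.41, 0.15, 0.51, 0.63, 0.56]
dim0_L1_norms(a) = [7.61, 7.8, 8.53, 6.17, 8.25, 5.79, 7.88, 5.4, 7.42]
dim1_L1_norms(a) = [8.56, 8.37, 7.58, 7.77, 5.91, 6.49, 5.11, 7.72, 7.34]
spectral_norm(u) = 4.83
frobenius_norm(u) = 8.97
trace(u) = 3.29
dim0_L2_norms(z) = [0.94, 0.86, 0.8, 1.03, 0.6, 0.62, 0.79, 0.55, 1.03]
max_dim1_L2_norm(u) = 3.58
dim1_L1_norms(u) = [8.4, 7.71, 7.65, 6.42, 5.62, 6.21, 5.9, 6.66, 7.87]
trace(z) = 1.04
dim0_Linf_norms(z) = [0.57, 0.61, 0.56, 0.76, 0.36, 0.35, 0.63, 0.34, 0.56]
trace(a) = 4.33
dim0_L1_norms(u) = [7.18, 6.88, 8.43, 6.52, 9.01, 4.74, 7.06, 5.95, 6.67]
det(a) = 16.96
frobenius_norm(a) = 9.18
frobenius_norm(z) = 2.47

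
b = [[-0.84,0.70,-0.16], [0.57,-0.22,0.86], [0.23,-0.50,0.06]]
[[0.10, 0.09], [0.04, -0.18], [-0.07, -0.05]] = b @ [[0.00, -0.02], [0.16, 0.07], [0.09, -0.18]]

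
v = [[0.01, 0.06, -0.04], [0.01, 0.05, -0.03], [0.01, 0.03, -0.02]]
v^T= [[0.01, 0.01, 0.01], [0.06, 0.05, 0.03], [-0.04, -0.03, -0.02]]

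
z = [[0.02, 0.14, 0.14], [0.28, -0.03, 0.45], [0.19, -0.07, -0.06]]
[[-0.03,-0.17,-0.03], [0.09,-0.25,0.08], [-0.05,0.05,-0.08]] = z @ [[-0.35,-0.15,-0.49], [-0.56,-0.7,-0.61], [0.37,-0.50,0.45]]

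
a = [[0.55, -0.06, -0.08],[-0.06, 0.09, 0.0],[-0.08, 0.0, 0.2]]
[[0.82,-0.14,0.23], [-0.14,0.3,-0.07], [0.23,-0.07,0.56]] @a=[[0.44, -0.06, -0.02], [-0.09, 0.04, -0.00], [0.09, -0.02, 0.09]]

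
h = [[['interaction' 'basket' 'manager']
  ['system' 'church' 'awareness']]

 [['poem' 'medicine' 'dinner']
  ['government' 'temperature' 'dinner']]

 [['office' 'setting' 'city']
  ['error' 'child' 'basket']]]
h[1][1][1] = 'temperature'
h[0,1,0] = 'system'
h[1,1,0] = 'government'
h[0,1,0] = 'system'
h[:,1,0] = ['system', 'government', 'error']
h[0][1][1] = 'church'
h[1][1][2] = 'dinner'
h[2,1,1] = 'child'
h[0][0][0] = 'interaction'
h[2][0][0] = 'office'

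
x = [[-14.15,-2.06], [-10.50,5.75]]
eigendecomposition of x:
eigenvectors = [[-0.89,0.10], [-0.45,-1.00]]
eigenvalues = [-15.18, 6.78]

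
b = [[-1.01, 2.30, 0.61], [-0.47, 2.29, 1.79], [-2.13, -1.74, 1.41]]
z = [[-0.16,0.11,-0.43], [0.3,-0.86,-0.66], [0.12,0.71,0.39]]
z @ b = [[1.03, 0.63, -0.51],[1.51, -0.13, -2.29],[-1.29, 1.22, 1.89]]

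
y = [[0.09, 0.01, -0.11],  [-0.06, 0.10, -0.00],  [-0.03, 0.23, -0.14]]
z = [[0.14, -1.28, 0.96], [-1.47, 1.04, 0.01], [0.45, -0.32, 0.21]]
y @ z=[[-0.05,-0.07,0.06], [-0.16,0.18,-0.06], [-0.41,0.32,-0.06]]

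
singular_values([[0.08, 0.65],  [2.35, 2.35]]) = [3.36, 0.4]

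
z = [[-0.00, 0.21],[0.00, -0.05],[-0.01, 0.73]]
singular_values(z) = [0.76, 0.0]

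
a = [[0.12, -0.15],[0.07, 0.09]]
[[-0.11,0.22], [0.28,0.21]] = a @ [[1.48, 2.42], [1.93, 0.48]]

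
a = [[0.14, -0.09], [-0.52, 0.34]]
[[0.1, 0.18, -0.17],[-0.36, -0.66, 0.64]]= a @[[0.14, 0.79, -0.90], [-0.85, -0.74, 0.51]]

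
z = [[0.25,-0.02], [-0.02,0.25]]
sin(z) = [[0.25,-0.02], [-0.02,0.25]]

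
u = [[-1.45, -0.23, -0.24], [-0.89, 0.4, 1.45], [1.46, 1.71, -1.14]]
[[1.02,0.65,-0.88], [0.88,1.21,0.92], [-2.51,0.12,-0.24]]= u@[[-0.66,-0.61,0.45], [-0.65,0.76,0.07], [0.38,0.25,0.89]]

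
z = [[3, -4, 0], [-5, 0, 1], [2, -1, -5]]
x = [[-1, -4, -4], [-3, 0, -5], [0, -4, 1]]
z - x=[[4, 0, 4], [-2, 0, 6], [2, 3, -6]]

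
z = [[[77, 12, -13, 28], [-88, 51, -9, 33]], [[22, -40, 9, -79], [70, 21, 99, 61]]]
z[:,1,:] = [[-88, 51, -9, 33], [70, 21, 99, 61]]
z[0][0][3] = 28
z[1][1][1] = 21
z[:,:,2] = [[-13, -9], [9, 99]]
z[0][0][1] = 12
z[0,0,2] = -13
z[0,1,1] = 51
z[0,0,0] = 77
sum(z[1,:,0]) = 92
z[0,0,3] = 28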